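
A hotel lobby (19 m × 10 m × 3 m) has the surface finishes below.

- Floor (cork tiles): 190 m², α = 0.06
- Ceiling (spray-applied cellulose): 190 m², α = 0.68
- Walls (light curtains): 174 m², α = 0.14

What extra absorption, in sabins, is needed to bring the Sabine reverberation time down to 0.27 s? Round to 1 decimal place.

Summing Sᵢαᵢ: 11.400 + 129.200 + 24.360 → A₁ = 164.960 sabins.
For T = 0.27 s, need A₂ = 0.161·V/T = 0.161·570/0.27 = 339.889 sabins.
ΔA = A₂ − A₁ = 339.889 − 164.960 = 174.9 sabins.

174.9 sabins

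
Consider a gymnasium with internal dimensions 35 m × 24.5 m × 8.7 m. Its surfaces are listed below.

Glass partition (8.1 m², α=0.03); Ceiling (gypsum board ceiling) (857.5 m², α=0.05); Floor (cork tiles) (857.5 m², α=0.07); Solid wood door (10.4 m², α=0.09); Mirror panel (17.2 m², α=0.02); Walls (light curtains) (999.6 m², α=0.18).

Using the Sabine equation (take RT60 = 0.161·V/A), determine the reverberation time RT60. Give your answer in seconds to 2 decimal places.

Total absorption A = 8.1·0.03 + 857.5·0.05 + 857.5·0.07 + 10.4·0.09 + 17.2·0.02 + 999.6·0.18
  = 0.243 + 42.875 + 60.025 + 0.936 + 0.344 + 179.928 = 284.351 m² sabins.
Volume V = 35 × 24.5 × 8.7 = 7460.25 m³.
Sabine: RT60 = 0.161 × 7460.25 / 284.351 = 4.22 s.

4.22 sec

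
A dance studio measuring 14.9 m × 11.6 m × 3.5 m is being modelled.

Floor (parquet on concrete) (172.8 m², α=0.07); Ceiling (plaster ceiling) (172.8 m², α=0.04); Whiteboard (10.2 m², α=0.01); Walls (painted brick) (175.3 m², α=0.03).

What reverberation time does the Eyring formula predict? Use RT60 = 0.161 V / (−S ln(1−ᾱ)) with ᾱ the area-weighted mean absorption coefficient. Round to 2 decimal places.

3.90 sec

S = Σ Sᵢ = 531.1 m².
Absorption A = 172.8·0.07 + 172.8·0.04 + 10.2·0.01 + 175.3·0.03 = 24.369 sabins.
Mean coefficient ᾱ = A/S = 0.0459.
Eyring denominator: −S ln(1−ᾱ) = 24.955.
V = 14.9 × 11.6 × 3.5 = 604.94 m³.
T = 0.161·V/[−S·ln(1−ᾱ)] = 0.161·604.94/24.955 = 3.90 s.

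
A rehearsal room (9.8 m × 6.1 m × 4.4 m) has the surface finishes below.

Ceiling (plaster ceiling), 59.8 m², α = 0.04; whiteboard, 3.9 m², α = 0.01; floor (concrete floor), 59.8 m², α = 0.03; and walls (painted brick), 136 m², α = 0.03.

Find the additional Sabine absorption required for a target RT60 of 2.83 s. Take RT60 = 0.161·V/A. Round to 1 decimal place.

6.7 sabins

Equivalent absorption area: A₁ = 59.8*0.04 + 3.9*0.01 + 59.8*0.03 + 136*0.03 = 8.305 m².
For T = 2.83 s, need A₂ = 0.161·V/T = 0.161·263.032/2.83 = 14.964 sabins.
Shortfall: 14.964 − 8.305 = 6.7 sabins.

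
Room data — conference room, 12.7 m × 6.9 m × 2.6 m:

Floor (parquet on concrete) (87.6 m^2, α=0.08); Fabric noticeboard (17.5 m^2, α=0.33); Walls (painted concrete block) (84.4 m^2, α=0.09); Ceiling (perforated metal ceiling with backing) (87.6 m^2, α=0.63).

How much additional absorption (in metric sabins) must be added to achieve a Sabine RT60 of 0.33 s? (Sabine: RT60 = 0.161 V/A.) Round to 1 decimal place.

Summing Sᵢαᵢ: 7.008 + 5.775 + 7.596 + 55.188 → A₁ = 75.567 sabins.
V = 227.838 m³. Required absorption A₂ = 0.161 × 227.838 / 0.33 = 111.157 sabins.
ΔA = A₂ − A₁ = 111.157 − 75.567 = 35.6 sabins.

35.6 sabins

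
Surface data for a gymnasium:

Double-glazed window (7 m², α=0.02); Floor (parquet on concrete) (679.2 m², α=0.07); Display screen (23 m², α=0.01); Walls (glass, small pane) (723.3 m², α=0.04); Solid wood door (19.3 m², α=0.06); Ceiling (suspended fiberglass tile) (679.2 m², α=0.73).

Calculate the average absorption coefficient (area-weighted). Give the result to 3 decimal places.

0.269

Total surface area S = 2131.0 m².
Σ(Sᵢαᵢ) = 7×0.02 + 679.2×0.07 + 23×0.01 + 723.3×0.04 + 19.3×0.06 + 679.2×0.73 = 573.820.
ᾱ = A/S = 0.269.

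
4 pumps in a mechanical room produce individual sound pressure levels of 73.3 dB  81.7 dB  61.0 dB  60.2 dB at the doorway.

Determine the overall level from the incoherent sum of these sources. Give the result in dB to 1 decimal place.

Σ 10^(Lᵢ/10) = 1.716e+08.
Combined level = 10 log₁₀(1.716e+08) = 82.3 dB.

82.3 dB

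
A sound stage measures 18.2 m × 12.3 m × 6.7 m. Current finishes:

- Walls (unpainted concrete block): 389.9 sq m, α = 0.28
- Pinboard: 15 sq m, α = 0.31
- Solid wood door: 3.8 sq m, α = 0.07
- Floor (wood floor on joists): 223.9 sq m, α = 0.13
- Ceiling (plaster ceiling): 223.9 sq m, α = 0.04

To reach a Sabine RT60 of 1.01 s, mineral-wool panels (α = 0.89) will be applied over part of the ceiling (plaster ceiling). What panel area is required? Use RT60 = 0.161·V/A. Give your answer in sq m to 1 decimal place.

102.3

A₁ = Σ Sᵢαᵢ = 389.9·0.28 + 15·0.31 + 3.8·0.07 + 223.9·0.13 + 223.9·0.04 = 152.151 sabins.
V = 1499.862 m³. Target absorption A₂ = 0.161 × 1499.862 / 1.01 = 239.087 sabins.
ΔA needed = 239.087 − 152.151 = 86.936 sabins.
Net gain per sq m: Δα = 0.89 − 0.04 = 0.85.
Area = ΔA/Δα = 86.936/0.85 = 102.3 sq m.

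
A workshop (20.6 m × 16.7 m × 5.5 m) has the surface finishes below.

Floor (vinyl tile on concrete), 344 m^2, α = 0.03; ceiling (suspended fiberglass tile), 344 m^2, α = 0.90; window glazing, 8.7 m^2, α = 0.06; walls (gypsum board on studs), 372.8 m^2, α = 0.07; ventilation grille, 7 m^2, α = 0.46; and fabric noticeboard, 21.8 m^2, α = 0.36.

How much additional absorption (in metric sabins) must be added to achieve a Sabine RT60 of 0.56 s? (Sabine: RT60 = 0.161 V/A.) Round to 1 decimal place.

186.4 sabins

Total absorption A₁ = 344×0.03 + 344×0.90 + 8.7×0.06 + 372.8×0.07 + 7×0.46 + 21.8×0.36
  = 10.320 + 309.600 + 0.522 + 26.096 + 3.220 + 7.848 = 357.606 m^2 sabins.
V = 1892.11 m³. Required absorption A₂ = 0.161 × 1892.11 / 0.56 = 543.982 sabins.
Additional absorption ΔA = 543.982 − 357.606 = 186.4 sabins.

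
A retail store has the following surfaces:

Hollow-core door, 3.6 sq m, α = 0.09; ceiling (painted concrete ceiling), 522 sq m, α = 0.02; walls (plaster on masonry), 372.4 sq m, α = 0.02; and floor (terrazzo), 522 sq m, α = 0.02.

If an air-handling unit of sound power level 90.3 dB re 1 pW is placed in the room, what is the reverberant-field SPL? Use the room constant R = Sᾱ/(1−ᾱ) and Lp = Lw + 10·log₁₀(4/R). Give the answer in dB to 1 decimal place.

Σ(Sᵢαᵢ) = 3.6×0.09 + 522×0.02 + 372.4×0.02 + 522×0.02 = 28.652; total area S = 1420.0 sq m.
ᾱ = 28.652/1420.0 = 0.0202; R = Sᾱ/(1−ᾱ) = 28.652/(1−0.0202) = 29.243 sq m.
Lp = Lw + 10 log₁₀(4/R) = 90.3 -8.64 = 81.7 dB.

81.7 dB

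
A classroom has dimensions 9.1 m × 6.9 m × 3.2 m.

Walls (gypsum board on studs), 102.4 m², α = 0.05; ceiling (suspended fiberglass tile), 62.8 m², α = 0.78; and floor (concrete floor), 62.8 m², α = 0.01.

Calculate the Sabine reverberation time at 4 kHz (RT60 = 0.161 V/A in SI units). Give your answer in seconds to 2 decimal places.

0.59 s

A = Σ Sᵢαᵢ = 102.4*0.05 + 62.8*0.78 + 62.8*0.01 = 54.732 sabins.
Room volume: 200.928 m³.
T = 0.161 V/A = 0.161·200.928/54.732 = 0.59 s.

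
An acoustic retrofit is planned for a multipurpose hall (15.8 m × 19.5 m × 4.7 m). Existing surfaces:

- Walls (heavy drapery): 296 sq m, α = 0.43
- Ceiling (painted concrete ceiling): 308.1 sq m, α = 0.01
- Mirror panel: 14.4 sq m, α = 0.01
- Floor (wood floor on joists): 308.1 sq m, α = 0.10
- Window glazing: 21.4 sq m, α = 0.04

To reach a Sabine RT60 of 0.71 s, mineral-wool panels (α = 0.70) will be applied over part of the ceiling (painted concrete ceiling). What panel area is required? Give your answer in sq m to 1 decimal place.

240.9

Equivalent absorption area: A₁ = 296·0.43 + 308.1·0.01 + 14.4·0.01 + 308.1·0.10 + 21.4·0.04 = 162.171 sq m.
Required A₂ = 0.161·1448.07/0.71 = 328.365 sabins.
Absorption to add: 328.365 − 162.171 = 166.194 sabins.
Net gain per sq m: Δα = 0.70 − 0.01 = 0.69.
Area = ΔA/Δα = 166.194/0.69 = 240.9 sq m.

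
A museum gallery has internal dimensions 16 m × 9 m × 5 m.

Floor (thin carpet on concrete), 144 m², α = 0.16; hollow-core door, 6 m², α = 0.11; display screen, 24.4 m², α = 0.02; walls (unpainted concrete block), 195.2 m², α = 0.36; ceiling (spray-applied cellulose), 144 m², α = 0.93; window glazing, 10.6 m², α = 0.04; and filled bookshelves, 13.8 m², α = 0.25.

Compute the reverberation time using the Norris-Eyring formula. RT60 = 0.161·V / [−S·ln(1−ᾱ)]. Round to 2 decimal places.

S = Σ Sᵢ = 538.0 m².
Absorption A = 144·0.16 + 6·0.11 + 24.4·0.02 + 195.2·0.36 + 144·0.93 + 10.6·0.04 + 13.8·0.25 = 232.254 sabins.
ᾱ = 232.254 / 538.0 = 0.4317.
−S·ln(1−ᾱ) = −538.0 × ln(1 − 0.4317) = 304.027.
V = 16 × 9 × 5 = 720 m³.
RT60 = 0.161 × 720 / 304.027 = 0.38 s.

0.38 seconds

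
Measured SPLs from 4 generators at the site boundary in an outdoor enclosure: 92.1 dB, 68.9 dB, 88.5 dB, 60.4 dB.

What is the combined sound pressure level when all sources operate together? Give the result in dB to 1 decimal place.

93.7 dB

Converting to relative power and adding: 10^(92.1/10) + 10^(68.9/10) + 10^(88.5/10) + 10^(60.4/10) = 2.339e+09.
L_total = 10·log₁₀(2.339e+09) = 93.7 dB.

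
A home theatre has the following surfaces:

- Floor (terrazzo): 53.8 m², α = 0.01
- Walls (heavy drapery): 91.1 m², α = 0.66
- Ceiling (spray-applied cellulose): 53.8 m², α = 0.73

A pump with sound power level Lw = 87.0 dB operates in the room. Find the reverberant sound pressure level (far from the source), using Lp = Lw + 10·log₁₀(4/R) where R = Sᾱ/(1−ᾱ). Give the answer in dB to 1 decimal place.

70.0 dB

Σ(Sᵢαᵢ) = 53.8·0.01 + 91.1·0.66 + 53.8·0.73 = 99.938; total area S = 198.7 m².
ᾱ = 0.5030, so room constant R = A/(1−ᾱ) = 201.082 m².
Lp = 87.0 + 10·log₁₀(4/201.082) = 87.0 + (-17.01) = 70.0 dB.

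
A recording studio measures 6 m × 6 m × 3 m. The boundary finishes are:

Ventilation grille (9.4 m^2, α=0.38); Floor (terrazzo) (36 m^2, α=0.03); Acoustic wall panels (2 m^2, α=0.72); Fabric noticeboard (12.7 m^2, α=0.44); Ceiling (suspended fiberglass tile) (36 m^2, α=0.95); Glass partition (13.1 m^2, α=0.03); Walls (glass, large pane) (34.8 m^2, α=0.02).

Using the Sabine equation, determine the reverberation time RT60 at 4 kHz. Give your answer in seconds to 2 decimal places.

0.37 sec

Total absorption A = 9.4*0.38 + 36*0.03 + 2*0.72 + 12.7*0.44 + 36*0.95 + 13.1*0.03 + 34.8*0.02
  = 3.572 + 1.080 + 1.440 + 5.588 + 34.200 + 0.393 + 0.696 = 46.969 m^2 sabins.
Volume V = 6 × 6 × 3 = 108 m³.
T = 0.161 V/A = 0.161·108/46.969 = 0.37 s.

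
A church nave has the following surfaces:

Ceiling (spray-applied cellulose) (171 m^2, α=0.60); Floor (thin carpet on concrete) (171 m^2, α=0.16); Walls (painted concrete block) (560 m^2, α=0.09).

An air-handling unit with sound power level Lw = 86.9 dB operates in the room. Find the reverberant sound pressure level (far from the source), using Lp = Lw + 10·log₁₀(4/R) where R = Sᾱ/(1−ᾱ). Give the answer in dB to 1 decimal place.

69.4 dB

A = 180.360 sabins; S = 902.0 m^2.
ᾱ = 0.2000, so room constant R = A/(1−ᾱ) = 225.450 m^2.
Lp = Lw + 10 log₁₀(4/R) = 86.9 -17.51 = 69.4 dB.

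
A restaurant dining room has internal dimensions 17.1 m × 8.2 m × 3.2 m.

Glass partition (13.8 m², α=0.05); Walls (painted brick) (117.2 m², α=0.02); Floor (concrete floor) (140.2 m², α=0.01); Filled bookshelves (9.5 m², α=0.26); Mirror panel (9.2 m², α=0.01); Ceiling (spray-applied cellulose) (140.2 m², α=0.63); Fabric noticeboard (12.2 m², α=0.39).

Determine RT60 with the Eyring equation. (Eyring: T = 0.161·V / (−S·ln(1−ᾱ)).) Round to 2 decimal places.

0.64 seconds

Total surface area S = 13.8 + 117.2 + 140.2 + 9.5 + 9.2 + 140.2 + 12.2 = 442.3 m².
Σ(Sᵢαᵢ) = 13.8×0.05 + 117.2×0.02 + 140.2×0.01 + 9.5×0.26 + 9.2×0.01 + 140.2×0.63 + 12.2×0.39 = 100.082.
Mean coefficient ᾱ = A/S = 0.2263.
Eyring denominator: −S ln(1−ᾱ) = 113.481.
V = 17.1 × 8.2 × 3.2 = 448.704 m³.
RT60 = 0.161 × 448.704 / 113.481 = 0.64 s.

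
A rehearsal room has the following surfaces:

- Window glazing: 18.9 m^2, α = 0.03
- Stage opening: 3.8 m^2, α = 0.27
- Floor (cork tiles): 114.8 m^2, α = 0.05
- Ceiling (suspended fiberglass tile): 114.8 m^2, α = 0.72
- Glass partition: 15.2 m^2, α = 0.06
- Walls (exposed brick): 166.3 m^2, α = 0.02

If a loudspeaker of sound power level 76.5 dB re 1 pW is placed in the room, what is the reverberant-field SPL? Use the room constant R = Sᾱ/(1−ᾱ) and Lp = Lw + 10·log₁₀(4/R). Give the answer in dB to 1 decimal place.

61.7 dB

A = 94.227 sabins; S = 433.8 m^2.
ᾱ = 0.2172, so room constant R = A/(1−ᾱ) = 120.372 m^2.
Lp = 76.5 + 10·log₁₀(4/120.372) = 76.5 + (-14.78) = 61.7 dB.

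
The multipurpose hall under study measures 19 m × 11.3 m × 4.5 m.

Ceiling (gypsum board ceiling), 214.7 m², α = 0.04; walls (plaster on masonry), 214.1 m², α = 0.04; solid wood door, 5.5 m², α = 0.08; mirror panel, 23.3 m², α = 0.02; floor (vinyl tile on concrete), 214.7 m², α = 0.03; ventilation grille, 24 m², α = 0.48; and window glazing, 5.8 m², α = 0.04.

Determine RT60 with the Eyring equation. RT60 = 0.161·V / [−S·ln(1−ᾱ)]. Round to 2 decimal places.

Total surface area S = 214.7 + 214.1 + 5.5 + 23.3 + 214.7 + 24 + 5.8 = 702.1 m².
Absorption A = 214.7·0.04 + 214.1·0.04 + 5.5·0.08 + 23.3·0.02 + 214.7·0.03 + 24·0.48 + 5.8·0.04 = 36.251 sabins.
Mean coefficient ᾱ = A/S = 0.0516.
Eyring denominator: −S ln(1−ᾱ) = 37.197.
V = 19 × 11.3 × 4.5 = 966.15 m³.
T = 0.161·V/[−S·ln(1−ᾱ)] = 0.161·966.15/37.197 = 4.18 s.

4.18 sec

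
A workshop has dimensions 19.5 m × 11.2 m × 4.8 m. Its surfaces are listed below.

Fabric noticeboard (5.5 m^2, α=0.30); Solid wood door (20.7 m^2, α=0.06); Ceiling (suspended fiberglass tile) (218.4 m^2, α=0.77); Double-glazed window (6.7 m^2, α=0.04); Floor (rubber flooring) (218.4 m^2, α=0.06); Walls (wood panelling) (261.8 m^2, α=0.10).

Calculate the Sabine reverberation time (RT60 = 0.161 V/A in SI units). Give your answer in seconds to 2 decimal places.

Total absorption A = 5.5·0.30 + 20.7·0.06 + 218.4·0.77 + 6.7·0.04 + 218.4·0.06 + 261.8·0.10
  = 1.650 + 1.242 + 168.168 + 0.268 + 13.104 + 26.180 = 210.612 m^2 sabins.
Room volume: 1048.32 m³.
Sabine: RT60 = 0.161 × 1048.32 / 210.612 = 0.80 s.

0.80 sec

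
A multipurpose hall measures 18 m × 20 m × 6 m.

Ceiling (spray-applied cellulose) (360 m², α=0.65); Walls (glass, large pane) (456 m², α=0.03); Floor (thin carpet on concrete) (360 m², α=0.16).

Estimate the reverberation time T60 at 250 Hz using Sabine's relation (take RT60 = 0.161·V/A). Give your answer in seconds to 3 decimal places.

Equivalent absorption area: A = 360·0.65 + 456·0.03 + 360·0.16 = 305.280 m².
V = 18·20·6 = 2160 m³.
Sabine: RT60 = 0.161 × 2160 / 305.280 = 1.139 s.

1.139 sec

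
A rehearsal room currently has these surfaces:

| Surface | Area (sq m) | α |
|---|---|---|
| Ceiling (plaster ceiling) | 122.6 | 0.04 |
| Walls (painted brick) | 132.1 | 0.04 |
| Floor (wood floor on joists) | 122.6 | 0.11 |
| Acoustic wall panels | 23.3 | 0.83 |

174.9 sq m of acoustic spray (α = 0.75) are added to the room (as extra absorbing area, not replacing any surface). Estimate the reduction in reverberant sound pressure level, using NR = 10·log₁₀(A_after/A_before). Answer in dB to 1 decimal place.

Equivalent absorption area: A_before = 122.6×0.04 + 132.1×0.04 + 122.6×0.11 + 23.3×0.83 = 43.013 sq m.
Treatment contributes 174.9·0.75 = 131.175 sabins.
New total A_after = 174.188 sabins.
Reduction = 10 log₁₀(A_after/A_before) = 10 log₁₀(4.0497) = 6.1 dB.

6.1 dB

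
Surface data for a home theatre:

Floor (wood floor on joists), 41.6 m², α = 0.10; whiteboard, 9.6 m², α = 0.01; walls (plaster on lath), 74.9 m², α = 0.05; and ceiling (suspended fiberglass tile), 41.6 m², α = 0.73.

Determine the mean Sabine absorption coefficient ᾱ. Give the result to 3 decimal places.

0.229

Total surface area S = 167.7 m².
Σ(Sᵢαᵢ) = 41.6×0.10 + 9.6×0.01 + 74.9×0.05 + 41.6×0.73 = 38.369.
ᾱ = A/S = 0.229.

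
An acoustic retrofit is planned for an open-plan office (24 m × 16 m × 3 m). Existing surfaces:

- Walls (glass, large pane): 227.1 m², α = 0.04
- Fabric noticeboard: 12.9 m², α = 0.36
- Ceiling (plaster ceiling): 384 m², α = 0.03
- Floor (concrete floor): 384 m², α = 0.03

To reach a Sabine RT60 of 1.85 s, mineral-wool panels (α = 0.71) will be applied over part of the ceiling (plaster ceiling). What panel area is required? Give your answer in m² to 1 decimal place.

Equivalent absorption area: A₁ = 227.1*0.04 + 12.9*0.36 + 384*0.03 + 384*0.03 = 36.768 m².
V = 1152 m³. Target absorption A₂ = 0.161 × 1152 / 1.85 = 100.255 sabins.
ΔA needed = 100.255 − 36.768 = 63.487 sabins.
Each m² of panel replacing the ceiling (plaster ceiling) adds (0.71 − 0.03) = 0.68 sabins.
Area = ΔA/Δα = 63.487/0.68 = 93.4 m².

93.4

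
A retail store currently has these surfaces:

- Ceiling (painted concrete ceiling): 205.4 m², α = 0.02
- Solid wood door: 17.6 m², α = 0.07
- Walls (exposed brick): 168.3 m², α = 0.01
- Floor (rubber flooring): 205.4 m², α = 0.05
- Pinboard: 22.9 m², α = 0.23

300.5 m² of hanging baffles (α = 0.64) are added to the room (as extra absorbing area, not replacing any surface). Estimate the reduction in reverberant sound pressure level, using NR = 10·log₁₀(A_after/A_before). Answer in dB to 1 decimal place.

9.8 dB

Total absorption A_before = 205.4·0.02 + 17.6·0.07 + 168.3·0.01 + 205.4·0.05 + 22.9·0.23
  = 4.108 + 1.232 + 1.683 + 10.270 + 5.267 = 22.560 m² sabins.
Treatment contributes 300.5·0.64 = 192.320 sabins.
New total A_after = 214.880 sabins.
Reduction = 10 log₁₀(A_after/A_before) = 10 log₁₀(9.5248) = 9.8 dB.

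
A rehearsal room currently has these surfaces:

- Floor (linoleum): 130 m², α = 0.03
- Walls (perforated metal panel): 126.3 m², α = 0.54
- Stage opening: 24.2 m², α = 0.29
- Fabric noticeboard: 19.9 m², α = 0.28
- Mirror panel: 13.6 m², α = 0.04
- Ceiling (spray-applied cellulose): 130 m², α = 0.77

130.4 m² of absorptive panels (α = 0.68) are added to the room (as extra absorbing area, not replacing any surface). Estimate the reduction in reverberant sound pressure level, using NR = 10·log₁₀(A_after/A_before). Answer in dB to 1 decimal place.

1.7 dB

Total absorption A_before = 130·0.03 + 126.3·0.54 + 24.2·0.29 + 19.9·0.28 + 13.6·0.04 + 130·0.77
  = 3.900 + 68.202 + 7.018 + 5.572 + 0.544 + 100.100 = 185.336 m² sabins.
Treatment contributes 130.4·0.68 = 88.672 sabins.
A_after = 185.336 + 88.672 = 274.008 sabins.
NR = 10·log₁₀(274.008/185.336) = 1.7 dB.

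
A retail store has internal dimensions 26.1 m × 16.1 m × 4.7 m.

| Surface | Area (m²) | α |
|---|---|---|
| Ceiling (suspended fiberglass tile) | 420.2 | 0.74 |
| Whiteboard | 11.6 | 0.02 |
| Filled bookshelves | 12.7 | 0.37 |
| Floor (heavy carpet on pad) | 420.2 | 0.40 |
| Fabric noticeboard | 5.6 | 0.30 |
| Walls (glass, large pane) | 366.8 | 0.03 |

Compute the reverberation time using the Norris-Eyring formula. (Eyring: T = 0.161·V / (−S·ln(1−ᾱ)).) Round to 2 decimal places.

0.50 s

Total surface area S = 420.2 + 11.6 + 12.7 + 420.2 + 5.6 + 366.8 = 1237.1 m².
Σ(Sᵢαᵢ) = 420.2·0.74 + 11.6·0.02 + 12.7·0.37 + 420.2·0.40 + 5.6·0.30 + 366.8·0.03 = 496.643.
ᾱ = 496.643 / 1237.1 = 0.4015.
−S·ln(1−ᾱ) = −1237.1 × ln(1 − 0.4015) = 635.039.
V = 26.1 × 16.1 × 4.7 = 1974.987 m³.
T = 0.161·V/[−S·ln(1−ᾱ)] = 0.161·1974.987/635.039 = 0.50 s.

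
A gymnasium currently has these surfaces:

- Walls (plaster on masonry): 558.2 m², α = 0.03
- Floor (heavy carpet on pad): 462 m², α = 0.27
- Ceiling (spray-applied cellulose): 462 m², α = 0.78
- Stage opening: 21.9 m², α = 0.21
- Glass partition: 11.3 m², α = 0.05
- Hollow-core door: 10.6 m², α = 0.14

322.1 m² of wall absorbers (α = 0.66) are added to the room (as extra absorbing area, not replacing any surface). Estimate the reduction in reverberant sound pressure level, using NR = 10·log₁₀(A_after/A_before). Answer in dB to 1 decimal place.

A_before = Σ Sᵢαᵢ = 558.2×0.03 + 462×0.27 + 462×0.78 + 21.9×0.21 + 11.3×0.05 + 10.6×0.14 = 508.494 sabins.
Treatment contributes 322.1·0.66 = 212.586 sabins.
A_after = 508.494 + 212.586 = 721.080 sabins.
Reduction = 10 log₁₀(A_after/A_before) = 10 log₁₀(1.4181) = 1.5 dB.

1.5 dB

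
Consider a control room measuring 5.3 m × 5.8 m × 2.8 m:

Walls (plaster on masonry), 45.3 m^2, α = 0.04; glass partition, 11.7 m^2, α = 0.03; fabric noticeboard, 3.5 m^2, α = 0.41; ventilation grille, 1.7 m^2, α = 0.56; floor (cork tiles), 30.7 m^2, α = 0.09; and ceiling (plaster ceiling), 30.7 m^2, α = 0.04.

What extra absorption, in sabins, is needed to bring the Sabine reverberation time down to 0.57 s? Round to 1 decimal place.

15.8 sabins

Equivalent absorption area: A₁ = 45.3×0.04 + 11.7×0.03 + 3.5×0.41 + 1.7×0.56 + 30.7×0.09 + 30.7×0.04 = 8.541 m^2.
Target A₂ = 0.161·86.072/0.57 = 24.312 sabins (V = 86.072 m³).
ΔA = A₂ − A₁ = 24.312 − 8.541 = 15.8 sabins.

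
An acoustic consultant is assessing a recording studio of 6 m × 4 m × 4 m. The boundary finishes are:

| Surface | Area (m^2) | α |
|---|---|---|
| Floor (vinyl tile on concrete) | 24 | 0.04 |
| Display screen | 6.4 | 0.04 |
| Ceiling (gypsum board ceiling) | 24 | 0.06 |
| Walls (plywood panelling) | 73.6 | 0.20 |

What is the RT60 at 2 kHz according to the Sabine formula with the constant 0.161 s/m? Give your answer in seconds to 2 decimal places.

0.89 sec

Total absorption A = 24·0.04 + 6.4·0.04 + 24·0.06 + 73.6·0.20
  = 0.960 + 0.256 + 1.440 + 14.720 = 17.376 m^2 sabins.
Room volume: 96 m³.
Sabine: RT60 = 0.161 × 96 / 17.376 = 0.89 s.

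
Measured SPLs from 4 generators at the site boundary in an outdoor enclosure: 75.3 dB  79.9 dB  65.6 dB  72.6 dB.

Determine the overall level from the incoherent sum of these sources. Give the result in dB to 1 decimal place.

Converting to relative power and adding: 10^(75.3/10) + 10^(79.9/10) + 10^(65.6/10) + 10^(72.6/10) = 1.534e+08.
Combined level = 10 log₁₀(1.534e+08) = 81.9 dB.

81.9 dB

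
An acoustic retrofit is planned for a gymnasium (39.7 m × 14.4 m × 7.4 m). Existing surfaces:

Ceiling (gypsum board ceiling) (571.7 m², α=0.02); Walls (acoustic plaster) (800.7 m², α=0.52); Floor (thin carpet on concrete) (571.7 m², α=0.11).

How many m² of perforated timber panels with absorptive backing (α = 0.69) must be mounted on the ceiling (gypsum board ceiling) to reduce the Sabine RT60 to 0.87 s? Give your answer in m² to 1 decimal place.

436.1

A₁ = Σ Sᵢαᵢ = 571.7*0.02 + 800.7*0.52 + 571.7*0.11 = 490.685 sabins.
Required A₂ = 0.161·4230.432/0.87 = 782.873 sabins.
ΔA needed = 782.873 − 490.685 = 292.188 sabins.
Each m² of panel replacing the ceiling (gypsum board ceiling) adds (0.69 − 0.02) = 0.67 sabins.
Panel area = 292.188 / 0.67 = 436.1 m².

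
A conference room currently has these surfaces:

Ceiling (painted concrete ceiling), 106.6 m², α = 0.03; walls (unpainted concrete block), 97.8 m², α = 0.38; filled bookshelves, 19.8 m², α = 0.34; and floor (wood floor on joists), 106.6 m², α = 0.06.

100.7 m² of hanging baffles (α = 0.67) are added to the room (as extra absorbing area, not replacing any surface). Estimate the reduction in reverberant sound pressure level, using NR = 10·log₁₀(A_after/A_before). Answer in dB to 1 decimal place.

Total absorption A_before = 106.6×0.03 + 97.8×0.38 + 19.8×0.34 + 106.6×0.06
  = 3.198 + 37.164 + 6.732 + 6.396 = 53.490 m² sabins.
Added absorption = 100.7 × 0.67 = 67.469 sabins.
New total A_after = 120.959 sabins.
NR = 10·log₁₀(120.959/53.490) = 3.5 dB.

3.5 dB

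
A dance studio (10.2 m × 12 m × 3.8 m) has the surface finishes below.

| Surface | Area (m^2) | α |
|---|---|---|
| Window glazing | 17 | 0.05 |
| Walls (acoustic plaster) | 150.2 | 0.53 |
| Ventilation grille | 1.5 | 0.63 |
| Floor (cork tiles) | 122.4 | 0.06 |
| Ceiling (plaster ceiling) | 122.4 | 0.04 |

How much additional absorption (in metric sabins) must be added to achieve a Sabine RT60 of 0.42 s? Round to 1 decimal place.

84.7 sabins

Total absorption A₁ = 17*0.05 + 150.2*0.53 + 1.5*0.63 + 122.4*0.06 + 122.4*0.04
  = 0.850 + 79.606 + 0.945 + 7.344 + 4.896 = 93.641 m^2 sabins.
For T = 0.42 s, need A₂ = 0.161·V/T = 0.161·465.12/0.42 = 178.296 sabins.
Shortfall: 178.296 − 93.641 = 84.7 sabins.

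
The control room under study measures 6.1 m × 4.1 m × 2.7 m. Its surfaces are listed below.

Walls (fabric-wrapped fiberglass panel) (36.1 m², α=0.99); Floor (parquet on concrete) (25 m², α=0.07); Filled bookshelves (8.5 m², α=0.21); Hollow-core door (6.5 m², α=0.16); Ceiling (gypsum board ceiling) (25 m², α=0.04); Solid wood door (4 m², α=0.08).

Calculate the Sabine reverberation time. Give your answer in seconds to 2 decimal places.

Summing Sᵢαᵢ: 35.739 + 1.750 + 1.785 + 1.040 + 1.000 + 0.320 → A = 41.634 sabins.
Volume V = 6.1 × 4.1 × 2.7 = 67.527 m³.
RT60 = 0.161 · V / A = 0.161 × 67.527 / 41.634 = 0.26 s.

0.26 s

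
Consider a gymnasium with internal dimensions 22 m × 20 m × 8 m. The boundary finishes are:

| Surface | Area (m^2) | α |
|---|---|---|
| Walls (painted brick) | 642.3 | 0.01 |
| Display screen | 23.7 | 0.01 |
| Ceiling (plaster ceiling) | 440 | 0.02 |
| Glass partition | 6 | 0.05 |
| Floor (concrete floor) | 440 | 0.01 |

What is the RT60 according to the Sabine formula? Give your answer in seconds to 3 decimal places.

Equivalent absorption area: A = 642.3·0.01 + 23.7·0.01 + 440·0.02 + 6·0.05 + 440·0.01 = 20.160 m^2.
Room volume: 3520 m³.
RT60 = 0.161 · V / A = 0.161 × 3520 / 20.160 = 28.111 s.

28.111 s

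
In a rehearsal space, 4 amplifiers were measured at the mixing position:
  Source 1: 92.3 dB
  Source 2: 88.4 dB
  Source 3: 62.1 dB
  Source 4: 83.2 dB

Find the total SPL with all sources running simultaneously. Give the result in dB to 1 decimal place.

Converting to relative power and adding: 10^(92.3/10) + 10^(88.4/10) + 10^(62.1/10) + 10^(83.2/10) = 2.601e+09.
Combined level = 10 log₁₀(2.601e+09) = 94.2 dB.

94.2 dB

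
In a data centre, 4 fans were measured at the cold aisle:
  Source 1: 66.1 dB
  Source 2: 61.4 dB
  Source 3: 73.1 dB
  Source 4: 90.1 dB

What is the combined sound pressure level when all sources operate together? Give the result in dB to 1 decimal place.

Sum in the linear (power) domain: Σ 10^(Lᵢ/10) = 10^(66.1/10) + 10^(61.4/10) + 10^(73.1/10) + 10^(90.1/10) = 1.049e+09.
Back to dB: 10·log₁₀ Σ = 90.2 dB.

90.2 dB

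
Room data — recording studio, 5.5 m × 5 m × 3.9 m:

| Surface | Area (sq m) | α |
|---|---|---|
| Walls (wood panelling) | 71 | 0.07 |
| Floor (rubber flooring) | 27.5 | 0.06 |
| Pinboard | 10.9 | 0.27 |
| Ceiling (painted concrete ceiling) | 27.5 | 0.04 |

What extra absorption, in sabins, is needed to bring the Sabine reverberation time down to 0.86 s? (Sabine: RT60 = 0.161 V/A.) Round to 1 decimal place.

9.4 sabins

A₁ = Σ Sᵢαᵢ = 71·0.07 + 27.5·0.06 + 10.9·0.27 + 27.5·0.04 = 10.663 sabins.
For T = 0.86 s, need A₂ = 0.161·V/T = 0.161·107.25/0.86 = 20.078 sabins.
Shortfall: 20.078 − 10.663 = 9.4 sabins.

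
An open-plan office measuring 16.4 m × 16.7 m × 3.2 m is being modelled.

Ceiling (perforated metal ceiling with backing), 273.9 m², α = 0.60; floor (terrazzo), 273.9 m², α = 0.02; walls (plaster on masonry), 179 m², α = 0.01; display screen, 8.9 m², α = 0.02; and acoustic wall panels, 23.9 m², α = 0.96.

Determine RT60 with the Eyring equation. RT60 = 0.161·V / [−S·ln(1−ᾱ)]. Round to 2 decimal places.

S = Σ Sᵢ = 759.6 m².
Absorption A = 273.9·0.60 + 273.9·0.02 + 179·0.01 + 8.9·0.02 + 23.9·0.96 = 194.730 sabins.
ᾱ = 194.730 / 759.6 = 0.2564.
Eyring denominator: −S ln(1−ᾱ) = 225.033.
V = 16.4 × 16.7 × 3.2 = 876.416 m³.
T = 0.161·V/[−S·ln(1−ᾱ)] = 0.161·876.416/225.033 = 0.63 s.

0.63 s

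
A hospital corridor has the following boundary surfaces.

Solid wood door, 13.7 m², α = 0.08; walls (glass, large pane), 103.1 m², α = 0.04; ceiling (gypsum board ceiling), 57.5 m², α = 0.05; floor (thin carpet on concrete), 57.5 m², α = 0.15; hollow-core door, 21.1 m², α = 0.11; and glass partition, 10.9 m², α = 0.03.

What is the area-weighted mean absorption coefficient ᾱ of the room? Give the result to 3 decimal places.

Total surface area S = 263.8 m².
A = 13.7·0.08 + 103.1·0.04 + 57.5·0.05 + 57.5·0.15 + 21.1·0.11 + 10.9·0.03 = 19.368 sabins.
ᾱ = 19.368 / 263.8 = 0.073.

0.073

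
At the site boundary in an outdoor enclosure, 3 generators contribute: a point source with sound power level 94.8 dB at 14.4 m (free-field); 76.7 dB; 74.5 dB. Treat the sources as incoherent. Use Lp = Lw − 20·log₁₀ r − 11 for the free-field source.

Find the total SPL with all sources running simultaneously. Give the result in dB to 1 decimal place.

Source at 14.4 m: Lp = 94.8 − 20·log₁₀(14.4) − 11 = 60.6 dB.
Σ 10^(Lᵢ/10) = 7.611e+07.
Back to dB: 10·log₁₀ Σ = 78.8 dB.

78.8 dB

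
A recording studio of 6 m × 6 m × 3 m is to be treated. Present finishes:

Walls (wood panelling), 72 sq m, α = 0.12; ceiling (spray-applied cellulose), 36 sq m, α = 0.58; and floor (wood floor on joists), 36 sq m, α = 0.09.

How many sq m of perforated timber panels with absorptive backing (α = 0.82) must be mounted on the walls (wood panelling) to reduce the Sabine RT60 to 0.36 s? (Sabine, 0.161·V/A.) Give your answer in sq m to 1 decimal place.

Equivalent absorption area: A₁ = 72*0.12 + 36*0.58 + 36*0.09 = 32.760 sq m.
V = 108 m³. Target absorption A₂ = 0.161 × 108 / 0.36 = 48.300 sabins.
ΔA needed = 48.300 − 32.760 = 15.540 sabins.
Each sq m of panel replacing the walls (wood panelling) adds (0.82 − 0.12) = 0.70 sabins.
Panel area = 15.540 / 0.70 = 22.2 sq m.

22.2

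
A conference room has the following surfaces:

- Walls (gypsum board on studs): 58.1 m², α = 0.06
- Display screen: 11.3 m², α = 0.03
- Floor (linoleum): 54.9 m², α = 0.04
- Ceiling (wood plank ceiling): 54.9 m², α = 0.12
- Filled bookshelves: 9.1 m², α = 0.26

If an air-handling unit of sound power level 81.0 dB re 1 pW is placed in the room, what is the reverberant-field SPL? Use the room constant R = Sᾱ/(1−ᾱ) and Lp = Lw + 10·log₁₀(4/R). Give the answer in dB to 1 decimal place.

Σ(Sᵢαᵢ) = 58.1·0.06 + 11.3·0.03 + 54.9·0.04 + 54.9·0.12 + 9.1·0.26 = 14.975; total area S = 188.3 m².
ᾱ = 0.0795, so room constant R = A/(1−ᾱ) = 16.268 m².
Lp = 81.0 + 10·log₁₀(4/16.268) = 81.0 + (-6.09) = 74.9 dB.

74.9 dB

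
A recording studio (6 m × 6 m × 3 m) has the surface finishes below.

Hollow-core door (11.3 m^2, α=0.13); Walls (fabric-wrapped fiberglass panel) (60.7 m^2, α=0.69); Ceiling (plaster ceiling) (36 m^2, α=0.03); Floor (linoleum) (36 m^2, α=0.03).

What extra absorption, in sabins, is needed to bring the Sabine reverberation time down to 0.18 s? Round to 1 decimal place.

51.1 sabins

A₁ = Σ Sᵢαᵢ = 11.3×0.13 + 60.7×0.69 + 36×0.03 + 36×0.03 = 45.512 sabins.
Target A₂ = 0.161·108/0.18 = 96.600 sabins (V = 108 m³).
ΔA = A₂ − A₁ = 96.600 − 45.512 = 51.1 sabins.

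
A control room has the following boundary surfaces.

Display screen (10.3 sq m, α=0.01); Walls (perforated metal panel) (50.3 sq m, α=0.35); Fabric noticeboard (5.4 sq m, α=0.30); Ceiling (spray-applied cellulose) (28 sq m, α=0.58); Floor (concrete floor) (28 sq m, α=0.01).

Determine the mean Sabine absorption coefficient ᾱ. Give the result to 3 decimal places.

0.294

Total surface area S = 122.0 sq m.
A = 10.3×0.01 + 50.3×0.35 + 5.4×0.30 + 28×0.58 + 28×0.01 = 35.848 sabins.
ᾱ = 35.848 / 122.0 = 0.294.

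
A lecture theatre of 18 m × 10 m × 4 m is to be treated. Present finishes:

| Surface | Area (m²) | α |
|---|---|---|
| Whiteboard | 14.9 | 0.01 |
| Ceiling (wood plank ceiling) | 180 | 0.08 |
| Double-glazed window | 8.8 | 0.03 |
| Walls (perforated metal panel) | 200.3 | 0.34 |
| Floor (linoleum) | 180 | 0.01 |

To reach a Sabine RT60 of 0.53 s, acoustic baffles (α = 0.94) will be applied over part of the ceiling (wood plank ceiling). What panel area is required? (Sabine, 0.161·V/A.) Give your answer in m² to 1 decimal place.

155.8

Equivalent absorption area: A₁ = 14.9·0.01 + 180·0.08 + 8.8·0.03 + 200.3·0.34 + 180·0.01 = 84.715 m².
V = 720 m³. Target absorption A₂ = 0.161 × 720 / 0.53 = 218.717 sabins.
ΔA needed = 218.717 − 84.715 = 134.002 sabins.
Each m² of panel replacing the ceiling (wood plank ceiling) adds (0.94 − 0.08) = 0.86 sabins.
Panel area = 134.002 / 0.86 = 155.8 m².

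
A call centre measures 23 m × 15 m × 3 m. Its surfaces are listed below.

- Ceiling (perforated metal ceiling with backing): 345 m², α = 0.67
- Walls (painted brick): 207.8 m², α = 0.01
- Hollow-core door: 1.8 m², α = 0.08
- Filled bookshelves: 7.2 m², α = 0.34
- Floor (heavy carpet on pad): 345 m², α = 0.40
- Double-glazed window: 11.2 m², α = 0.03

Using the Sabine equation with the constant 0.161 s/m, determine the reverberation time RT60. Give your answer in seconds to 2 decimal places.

0.45 seconds

Total absorption A = 345·0.67 + 207.8·0.01 + 1.8·0.08 + 7.2·0.34 + 345·0.40 + 11.2·0.03
  = 231.150 + 2.078 + 0.144 + 2.448 + 138.000 + 0.336 = 374.156 m² sabins.
Volume V = 23 × 15 × 3 = 1035 m³.
RT60 = 0.161 · V / A = 0.161 × 1035 / 374.156 = 0.45 s.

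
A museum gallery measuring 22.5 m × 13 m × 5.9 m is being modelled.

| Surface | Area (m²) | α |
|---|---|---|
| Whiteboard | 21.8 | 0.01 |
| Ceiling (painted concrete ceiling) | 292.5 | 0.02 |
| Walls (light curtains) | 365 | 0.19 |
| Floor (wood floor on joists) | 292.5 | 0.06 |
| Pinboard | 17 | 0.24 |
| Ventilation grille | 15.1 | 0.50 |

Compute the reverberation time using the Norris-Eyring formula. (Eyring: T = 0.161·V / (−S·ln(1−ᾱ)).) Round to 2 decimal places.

2.52 s

Total surface area S = 21.8 + 292.5 + 365 + 292.5 + 17 + 15.1 = 1003.9 m².
Σ(Sᵢαᵢ) = 21.8×0.01 + 292.5×0.02 + 365×0.19 + 292.5×0.06 + 17×0.24 + 15.1×0.50 = 104.598.
Mean coefficient ᾱ = A/S = 0.1042.
Eyring denominator: −S ln(1−ᾱ) = 110.467.
V = 22.5 × 13 × 5.9 = 1725.75 m³.
RT60 = 0.161 × 1725.75 / 110.467 = 2.52 s.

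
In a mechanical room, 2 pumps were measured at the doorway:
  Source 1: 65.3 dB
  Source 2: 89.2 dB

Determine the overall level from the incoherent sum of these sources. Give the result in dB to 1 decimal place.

Σ 10^(Lᵢ/10) = 8.352e+08.
L_total = 10·log₁₀(8.352e+08) = 89.2 dB.

89.2 dB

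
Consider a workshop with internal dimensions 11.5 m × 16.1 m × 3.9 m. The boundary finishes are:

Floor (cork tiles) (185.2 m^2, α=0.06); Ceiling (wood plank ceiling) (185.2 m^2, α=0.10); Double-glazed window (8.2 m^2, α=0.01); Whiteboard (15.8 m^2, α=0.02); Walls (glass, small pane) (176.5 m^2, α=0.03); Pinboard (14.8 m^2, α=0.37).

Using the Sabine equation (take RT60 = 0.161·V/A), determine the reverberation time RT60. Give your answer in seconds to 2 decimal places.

A = Σ Sᵢαᵢ = 185.2·0.06 + 185.2·0.10 + 8.2·0.01 + 15.8·0.02 + 176.5·0.03 + 14.8·0.37 = 40.801 sabins.
Room volume: 722.085 m³.
Sabine: RT60 = 0.161 × 722.085 / 40.801 = 2.85 s.

2.85 sec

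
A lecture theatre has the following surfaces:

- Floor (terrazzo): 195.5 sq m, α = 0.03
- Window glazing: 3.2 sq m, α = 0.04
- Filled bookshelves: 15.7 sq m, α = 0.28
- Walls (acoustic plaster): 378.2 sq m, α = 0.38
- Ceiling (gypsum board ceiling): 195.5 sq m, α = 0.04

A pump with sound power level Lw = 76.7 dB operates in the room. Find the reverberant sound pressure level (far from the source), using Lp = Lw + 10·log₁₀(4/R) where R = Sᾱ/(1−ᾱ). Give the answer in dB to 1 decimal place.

59.6 dB

A = 161.925 sabins; S = 788.1 sq m.
ᾱ = 0.2055, so room constant R = A/(1−ᾱ) = 203.807 sq m.
Lp = Lw + 10 log₁₀(4/R) = 76.7 -17.07 = 59.6 dB.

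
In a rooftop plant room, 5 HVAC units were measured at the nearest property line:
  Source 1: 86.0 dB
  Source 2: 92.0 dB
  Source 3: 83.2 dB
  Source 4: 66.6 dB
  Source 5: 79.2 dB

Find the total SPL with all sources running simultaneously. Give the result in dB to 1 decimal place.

Σ 10^(Lᵢ/10) = 2.28e+09.
L_total = 10·log₁₀(2.28e+09) = 93.6 dB.

93.6 dB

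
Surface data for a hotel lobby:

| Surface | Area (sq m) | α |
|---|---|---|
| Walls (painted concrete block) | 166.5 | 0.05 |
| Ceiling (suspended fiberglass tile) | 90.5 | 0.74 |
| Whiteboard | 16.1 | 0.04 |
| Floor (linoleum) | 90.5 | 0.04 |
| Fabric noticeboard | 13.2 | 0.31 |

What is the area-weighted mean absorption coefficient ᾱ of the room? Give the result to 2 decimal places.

S = Σ Sᵢ = 166.5 + 90.5 + 16.1 + 90.5 + 13.2 = 376.8 sq m.
Weighted sum Σ Sα = 83.651.
ᾱ = 83.651 / 376.8 = 0.22.

0.22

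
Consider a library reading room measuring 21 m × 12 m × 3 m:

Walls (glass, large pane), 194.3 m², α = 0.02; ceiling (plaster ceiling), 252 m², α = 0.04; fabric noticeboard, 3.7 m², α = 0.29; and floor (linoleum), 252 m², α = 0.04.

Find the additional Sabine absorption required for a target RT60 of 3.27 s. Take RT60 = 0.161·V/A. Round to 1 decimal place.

Equivalent absorption area: A₁ = 194.3*0.02 + 252*0.04 + 3.7*0.29 + 252*0.04 = 25.119 m².
Target A₂ = 0.161·756/3.27 = 37.222 sabins (V = 756 m³).
Shortfall: 37.222 − 25.119 = 12.1 sabins.

12.1 sabins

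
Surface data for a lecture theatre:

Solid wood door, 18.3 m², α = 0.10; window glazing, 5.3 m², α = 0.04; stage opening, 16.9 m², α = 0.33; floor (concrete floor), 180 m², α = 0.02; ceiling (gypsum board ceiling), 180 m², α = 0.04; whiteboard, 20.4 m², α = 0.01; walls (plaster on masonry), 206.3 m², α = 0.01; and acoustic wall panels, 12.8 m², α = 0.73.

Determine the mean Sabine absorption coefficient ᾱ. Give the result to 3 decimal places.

S = Σ Sᵢ = 18.3 + 5.3 + 16.9 + 180 + 180 + 20.4 + 206.3 + 12.8 = 640.0 m².
A = 18.3·0.10 + 5.3·0.04 + 16.9·0.33 + 180·0.02 + 180·0.04 + 20.4·0.01 + 206.3·0.01 + 12.8·0.73 = 30.030 sabins.
ᾱ = A/S = 0.047.

0.047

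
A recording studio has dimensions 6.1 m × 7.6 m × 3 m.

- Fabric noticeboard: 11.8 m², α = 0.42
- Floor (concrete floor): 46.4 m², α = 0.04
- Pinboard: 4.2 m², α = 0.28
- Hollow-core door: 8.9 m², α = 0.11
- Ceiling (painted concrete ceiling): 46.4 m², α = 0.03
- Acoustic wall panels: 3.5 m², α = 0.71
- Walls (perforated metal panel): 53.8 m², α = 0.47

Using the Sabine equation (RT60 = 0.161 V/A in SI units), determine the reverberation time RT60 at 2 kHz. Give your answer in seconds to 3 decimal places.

0.587 seconds

A = Σ Sᵢαᵢ = 11.8*0.42 + 46.4*0.04 + 4.2*0.28 + 8.9*0.11 + 46.4*0.03 + 3.5*0.71 + 53.8*0.47 = 38.130 sabins.
Room volume: 139.08 m³.
Sabine: RT60 = 0.161 × 139.08 / 38.130 = 0.587 s.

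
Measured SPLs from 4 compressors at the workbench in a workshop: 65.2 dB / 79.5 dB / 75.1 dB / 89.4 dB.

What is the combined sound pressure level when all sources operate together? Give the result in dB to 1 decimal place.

90.0 dB

Sum in the linear (power) domain: Σ 10^(Lᵢ/10) = 10^(65.2/10) + 10^(79.5/10) + 10^(75.1/10) + 10^(89.4/10) = 9.958e+08.
L_total = 10·log₁₀(9.958e+08) = 90.0 dB.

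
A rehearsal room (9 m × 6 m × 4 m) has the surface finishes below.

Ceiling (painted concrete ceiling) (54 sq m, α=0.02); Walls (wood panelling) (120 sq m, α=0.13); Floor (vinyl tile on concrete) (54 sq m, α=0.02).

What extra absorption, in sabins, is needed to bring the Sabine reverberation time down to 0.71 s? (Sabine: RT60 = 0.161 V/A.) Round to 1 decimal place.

31.2 sabins

Equivalent absorption area: A₁ = 54·0.02 + 120·0.13 + 54·0.02 = 17.760 sq m.
V = 216 m³. Required absorption A₂ = 0.161 × 216 / 0.71 = 48.980 sabins.
ΔA = A₂ − A₁ = 48.980 − 17.760 = 31.2 sabins.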